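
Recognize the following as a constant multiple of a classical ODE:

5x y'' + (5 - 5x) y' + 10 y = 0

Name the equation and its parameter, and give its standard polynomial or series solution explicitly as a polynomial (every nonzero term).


All three coefficients share the factor 5; dividing through by 5 gives  x y'' + (1 - x) y' + 2 y = 0.
This matches the Laguerre equation x y'' + (1 - x) y' + n y = 0 with n = 2; the polynomial solution is L_2(x).
With y = sum_k a_k x^k, matching x^k gives (k+1)k a_{k+1} + (k+1) a_{k+1} - k a_k + n a_k = 0, i.e. (k+1)^2 a_{k+1} = (k - n) a_k = (k - 2) a_k. The right side vanishes at k = 2, so the series terminates at degree 2.
Standard normalization L_n(0) = 1 gives a_0 = 1. Work upward with a_{k+1} = (k - 2) a_k / (k+1)^2:
  a_1 = (0 - 2)(1) / 1^2 = -2/1 = -2
  a_2 = (1 - 2)(-2) / 2^2 = 2/4 = 1/2
Hence L_2(x) = x^2/2 - 2 x + 1.

L_2(x); series = x^2/2 - 2 x + 1


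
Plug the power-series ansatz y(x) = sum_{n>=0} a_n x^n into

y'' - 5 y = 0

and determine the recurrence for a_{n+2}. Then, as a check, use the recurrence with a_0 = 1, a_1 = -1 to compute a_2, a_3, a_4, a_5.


Substitute y = sum_n a_n x^n into y'' + (const) y = 0.
y''(x) = sum_{n>=0} (n+2)(n+1) a_{n+2} x^n.
The ODE becomes sum_n [(n+2)(n+1) a_{n+2} - 5 a_n] x^n = 0.
Setting each coefficient to zero gives the recurrence:
  (n+2)(n+1) a_{n+2} - 5 a_n = 0,
  a_{n+2} = 5 / ((n+1)(n+2)) a_n.

Check with a_0 = 1, a_1 = -1 (apply the recurrence for n = 0, 1, 2, 3): a_0 = 1, a_1 = -1, a_2 = 5/2, a_3 = -5/6, a_4 = 25/24, a_5 = -5/24.

a_{n+2} = 5/((n+1)(n+2)) * a_n; check: a_0 = 1, a_1 = -1, a_2 = 5/2, a_3 = -5/6, a_4 = 25/24, a_5 = -5/24


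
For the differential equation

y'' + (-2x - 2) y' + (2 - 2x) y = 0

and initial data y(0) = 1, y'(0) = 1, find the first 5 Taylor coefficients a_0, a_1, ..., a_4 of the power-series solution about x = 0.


Ansatz: y(x) = sum_{n>=0} a_n x^n, so y'(x) = sum_{n>=1} n a_n x^(n-1) and y''(x) = sum_{n>=2} n(n-1) a_n x^(n-2).
Substitute into P(x) y'' + Q(x) y' + R(x) y = 0 with P(x) = 1, Q(x) = -2x - 2, R(x) = 2 - 2x, and match powers of x.
Initial conditions: a_0 = 1, a_1 = 1.
Setting the coefficient of each power of x to zero and solving order by order (substituting the coefficients already found):
  x^0: 2 a_2 - 2 a_1 + 2 a_0 = 0  ->  2 a_2 = 2 a_1 - 2 a_0 = 0  ->  a_2 = 0
  x^1: 6 a_3 - 4 a_2 - 2 a_0 = 0  ->  6 a_3 = 4 a_2 + 2 a_0 = 2  ->  a_3 = 1/3
  x^2: 12 a_4 - 6 a_3 - 2 a_2 - 2 a_1 = 0  ->  12 a_4 = 6 a_3 + 2 a_2 + 2 a_1 = 4  ->  a_4 = 1/3
Truncated series: y(x) = 1 + x + (1/3) x^3 + (1/3) x^4 + O(x^5).

a_0 = 1; a_1 = 1; a_2 = 0; a_3 = 1/3; a_4 = 1/3


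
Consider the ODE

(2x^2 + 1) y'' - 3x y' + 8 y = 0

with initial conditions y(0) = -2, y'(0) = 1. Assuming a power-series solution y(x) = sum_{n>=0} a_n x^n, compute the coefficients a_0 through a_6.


Ansatz: y(x) = sum_{n>=0} a_n x^n, so y'(x) = sum_{n>=1} n a_n x^(n-1) and y''(x) = sum_{n>=2} n(n-1) a_n x^(n-2).
Substitute into P(x) y'' + Q(x) y' + R(x) y = 0 with P(x) = 2x^2 + 1, Q(x) = -3x, R(x) = 8, and match powers of x.
Initial conditions: a_0 = -2, a_1 = 1.
Setting the coefficient of each power of x to zero and solving order by order (substituting the coefficients already found):
  x^0: 2 a_2 + 8 a_0 = 0  ->  2 a_2 = -8 a_0 = 16  ->  a_2 = 8
  x^1: 6 a_3 + 5 a_1 = 0  ->  6 a_3 = -5 a_1 = -5  ->  a_3 = -5/6
  x^2: 12 a_4 + 6 a_2 = 0  ->  12 a_4 = -6 a_2 = -48  ->  a_4 = -4
  x^3: 20 a_5 + 11 a_3 = 0  ->  20 a_5 = -11 a_3 = 55/6  ->  a_5 = 11/24
  x^4: 30 a_6 + 20 a_4 = 0  ->  30 a_6 = -20 a_4 = 80  ->  a_6 = 8/3
Truncated series: y(x) = -2 + x + 8 x^2 - (5/6) x^3 - 4 x^4 + (11/24) x^5 + (8/3) x^6 + O(x^7).

a_0 = -2; a_1 = 1; a_2 = 8; a_3 = -5/6; a_4 = -4; a_5 = 11/24; a_6 = 8/3


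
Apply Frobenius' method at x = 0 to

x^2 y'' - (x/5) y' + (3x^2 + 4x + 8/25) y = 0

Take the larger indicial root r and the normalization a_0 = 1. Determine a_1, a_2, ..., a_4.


Write in Frobenius form y'' + (p(x)/x) y' + (q(x)/x^2) y = 0:
  p(x) = -1/5,  q(x) = 3x^2 + 4x + 8/25.
Indicial equation: r(r-1) + (-1/5) r + (8/25) = 0 -> roots r_1 = 4/5, r_2 = 2/5.
Take r = r_1 = 4/5. Let y(x) = x^r sum_{n>=0} a_n x^n with a_0 = 1.
Substitute y = x^r sum a_n x^n and match x^{r+n}. The recurrence is
  D(n) a_n + 4 a_{n-1} + 3 a_{n-2} = 0,  where D(n) = (r+n)(r+n-1) + (-1/5)(r+n) + (8/25).
  a_n = [-4 a_{n-1} - 3 a_{n-2}] / D(n).
Since the indicial polynomial factors as (r - r_1)(r - r_2), D(n) = (r_1 + n - r_1)(r_1 + n - r_2) = n(n + 2/5).
Evaluating step by step (a_0 = 1):
  n = 1: D(1) = 1(1 + 2/5) = 7/5; numerator = -4(1) = -4; a_1 = (-4)/(7/5) = -20/7
  n = 2: D(2) = 2(2 + 2/5) = 24/5; numerator = -4(-20/7) - 3(1) = 59/7; a_2 = (59/7)/(24/5) = 295/168
  n = 3: D(3) = 3(3 + 2/5) = 51/5; numerator = -4(295/168) - 3(-20/7) = 65/42; a_3 = (65/42)/(51/5) = 325/2142
  n = 4: D(4) = 4(4 + 2/5) = 88/5; numerator = -4(325/2142) - 3(295/168) = -50335/8568; a_4 = (-50335/8568)/(88/5) = -251675/753984

r = 4/5; a_0 = 1; a_1 = -20/7; a_2 = 295/168; a_3 = 325/2142; a_4 = -251675/753984


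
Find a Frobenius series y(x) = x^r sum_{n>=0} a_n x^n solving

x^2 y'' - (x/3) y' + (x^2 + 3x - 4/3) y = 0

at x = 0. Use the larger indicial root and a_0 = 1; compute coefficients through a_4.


Write in Frobenius form y'' + (p(x)/x) y' + (q(x)/x^2) y = 0:
  p(x) = -1/3,  q(x) = x^2 + 3x - 4/3.
Indicial equation: r(r-1) + (-1/3) r + (-4/3) = 0 -> roots r_1 = 2, r_2 = -2/3.
Take r = r_1 = 2. Let y(x) = x^r sum_{n>=0} a_n x^n with a_0 = 1.
Substitute y = x^r sum a_n x^n and match x^{r+n}. The recurrence is
  D(n) a_n + 3 a_{n-1} + 1 a_{n-2} = 0,  where D(n) = (r+n)(r+n-1) + (-1/3)(r+n) + (-4/3).
  a_n = [-3 a_{n-1} - 1 a_{n-2}] / D(n).
Since the indicial polynomial factors as (r - r_1)(r - r_2), D(n) = (r_1 + n - r_1)(r_1 + n - r_2) = n(n + 8/3).
Evaluating step by step (a_0 = 1):
  n = 1: D(1) = 1(1 + 8/3) = 11/3; numerator = -3(1) = -3; a_1 = (-3)/(11/3) = -9/11
  n = 2: D(2) = 2(2 + 8/3) = 28/3; numerator = -3(-9/11) - 1(1) = 16/11; a_2 = (16/11)/(28/3) = 12/77
  n = 3: D(3) = 3(3 + 8/3) = 17; numerator = -3(12/77) - 1(-9/11) = 27/77; a_3 = (27/77)/(17) = 27/1309
  n = 4: D(4) = 4(4 + 8/3) = 80/3; numerator = -3(27/1309) - 1(12/77) = -285/1309; a_4 = (-285/1309)/(80/3) = -171/20944

r = 2; a_0 = 1; a_1 = -9/11; a_2 = 12/77; a_3 = 27/1309; a_4 = -171/20944


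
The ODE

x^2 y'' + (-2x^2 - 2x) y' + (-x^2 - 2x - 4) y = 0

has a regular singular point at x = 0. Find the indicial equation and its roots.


Divide by x^2 to reach normal form y'' + P_1(x) y' + P_2(x) y = 0 with P_1(x) = -2 - 2/x and P_2(x) = -1 - 2/x - 4/x^2.
x = 0 is a singular point because the y'-coefficient -2 - 2/x has a pole at x = 0 and the y-coefficient -1 - 2/x - 4/x^2 has a pole at x = 0.
It is a regular singular point because x P_1(x) = p(x) = -2x - 2 and x^2 P_2(x) = q(x) = -x^2 - 2x - 4 are polynomials, hence analytic at x = 0.
p(0) = -2,  q(0) = -4.
Indicial equation: r(r-1) + p(0) r + q(0) = 0, i.e. r^2 + (p(0) - 1) r + q(0) = 0, i.e. r^2 - 3 r - 4 = 0.
Discriminant: (-3)^2 - 4(-4) = 25, so r = (3 ± 5)/2.
Solving: r_1 = 4, r_2 = -1.

indicial: r^2 - 3 r - 4 = 0; roots r_1 = 4, r_2 = -1


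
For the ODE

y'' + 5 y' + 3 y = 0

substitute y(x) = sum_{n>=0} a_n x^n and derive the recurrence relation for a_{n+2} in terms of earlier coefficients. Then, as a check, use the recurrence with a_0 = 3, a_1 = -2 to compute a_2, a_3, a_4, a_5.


Substitute y = sum_n a_n x^n.
y''(x) has coefficient (n+2)(n+1) a_{n+2} at x^n;
5 y'(x) has coefficient 5 (n+1) a_{n+1} at x^n;
3 y(x) has coefficient 3 a_n at x^n.
Matching x^n: (n+2)(n+1) a_{n+2} + 5 (n+1) a_{n+1} + 3 a_n = 0.
Thus a_{n+2} = [-5 (n+1) a_{n+1} - 3 a_n] / ((n+1)(n+2)).

Check with a_0 = 3, a_1 = -2 (apply the recurrence for n = 0, 1, 2, 3): a_0 = 3, a_1 = -2, a_2 = 1/2, a_3 = 1/6, a_4 = -1/3, a_5 = 37/120.

a_(n+2) = [-5 (n+1) a_(n+1) - 3 a_n] / ((n+1)(n+2)); check: a_0 = 3, a_1 = -2, a_2 = 1/2, a_3 = 1/6, a_4 = -1/3, a_5 = 37/120


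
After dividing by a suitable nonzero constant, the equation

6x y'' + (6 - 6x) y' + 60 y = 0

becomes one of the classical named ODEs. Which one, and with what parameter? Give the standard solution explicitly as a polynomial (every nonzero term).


All three coefficients share the factor 6; dividing through by 6 gives  x y'' + (1 - x) y' + 10 y = 0.
This matches the Laguerre equation x y'' + (1 - x) y' + n y = 0 with n = 10; the polynomial solution is L_10(x).
With y = sum_k a_k x^k, matching x^k gives (k+1)k a_{k+1} + (k+1) a_{k+1} - k a_k + n a_k = 0, i.e. (k+1)^2 a_{k+1} = (k - n) a_k = (k - 10) a_k. The right side vanishes at k = 10, so the series terminates at degree 10.
Standard normalization L_n(0) = 1 gives a_0 = 1. Work upward with a_{k+1} = (k - 10) a_k / (k+1)^2:
  a_1 = (0 - 10)(1) / 1^2 = -10/1 = -10
  a_2 = (1 - 10)(-10) / 2^2 = 90/4 = 45/2
  a_3 = (2 - 10)(45/2) / 3^2 = -180/9 = -20
  a_4 = (3 - 10)(-20) / 4^2 = 140/16 = 35/4
  a_5 = (4 - 10)(35/4) / 5^2 = (-105/2)/25 = -21/10
  a_6 = (5 - 10)(-21/10) / 6^2 = (21/2)/36 = 7/24
  a_7 = (6 - 10)(7/24) / 7^2 = (-7/6)/49 = -1/42
  a_8 = (7 - 10)(-1/42) / 8^2 = (1/14)/64 = 1/896
  a_9 = (8 - 10)(1/896) / 9^2 = (-1/448)/81 = -1/36288
  a_10 = (9 - 10)(-1/36288) / 10^2 = (1/36288)/100 = 1/3628800
Hence L_10(x) = x^10/3628800 - x^9/36288 + x^8/896 - x^7/42 + 7 x^6/24 - 21 x^5/10 + 35 x^4/4 - 20 x^3 + 45 x^2/2 - 10 x + 1.

L_10(x); series = x^10/3628800 - x^9/36288 + x^8/896 - x^7/42 + 7 x^6/24 - 21 x^5/10 + 35 x^4/4 - 20 x^3 + 45 x^2/2 - 10 x + 1


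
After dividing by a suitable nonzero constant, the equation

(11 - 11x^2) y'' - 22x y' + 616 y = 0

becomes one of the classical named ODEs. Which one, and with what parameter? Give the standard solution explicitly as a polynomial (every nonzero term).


All three coefficients share the factor 11; dividing through by 11 gives  (1 - x^2) y'' - 2x y' + 56 y = 0.
This matches the Legendre equation (1 - x^2) y'' - 2x y' + n(n+1) y = 0 (note the -2x y' term) with n(n+1) = 56, so n = 7; the polynomial solution is P_7(x).
With y = sum_k a_k x^k, matching x^k gives (k+2)(k+1) a_{k+2} = [k(k+1) - n(n+1)] a_k = (k - 7)(k + 8) a_k. The right side vanishes at k = 7, so the series with the parity of 7 terminates at degree 7.
Standard normalization (P_n(1) = 1): leading coefficient (2n)!/(2^n (n!)^2) = 87178291200/(128*25401600) = 429/16, so a_7 = 429/16. Work downward with a_k = (k+1)(k+2) a_{k+2} / ((k - 7)(k + 8)):
  a_5 = (6)(7)(429/16) / ((5 - 7)(5 + 8)) = (9009/8)/(-26) = -693/16
  a_3 = (4)(5)(-693/16) / ((3 - 7)(3 + 8)) = (-3465/4)/(-44) = 315/16
  a_1 = (2)(3)(315/16) / ((1 - 7)(1 + 8)) = (945/8)/(-54) = -35/16
Hence P_7(x) = 429 x^7/16 - 693 x^5/16 + 315 x^3/16 - 35 x/16.

P_7(x); series = 429 x^7/16 - 693 x^5/16 + 315 x^3/16 - 35 x/16


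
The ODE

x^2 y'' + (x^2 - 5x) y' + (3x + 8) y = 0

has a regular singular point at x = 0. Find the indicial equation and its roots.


Divide by x^2 to reach normal form y'' + P_1(x) y' + P_2(x) y = 0 with P_1(x) = 1 - 5/x and P_2(x) = 3/x + 8/x^2.
x = 0 is a singular point because the y'-coefficient 1 - 5/x has a pole at x = 0 and the y-coefficient 3/x + 8/x^2 has a pole at x = 0.
It is a regular singular point because x P_1(x) = p(x) = x - 5 and x^2 P_2(x) = q(x) = 3x + 8 are polynomials, hence analytic at x = 0.
p(0) = -5,  q(0) = 8.
Indicial equation: r(r-1) + p(0) r + q(0) = 0, i.e. r^2 + (p(0) - 1) r + q(0) = 0, i.e. r^2 - 6 r + 8 = 0.
Discriminant: (-6)^2 - 4(8) = 4, so r = (6 ± 2)/2.
Solving: r_1 = 4, r_2 = 2.

indicial: r^2 - 6 r + 8 = 0; roots r_1 = 4, r_2 = 2


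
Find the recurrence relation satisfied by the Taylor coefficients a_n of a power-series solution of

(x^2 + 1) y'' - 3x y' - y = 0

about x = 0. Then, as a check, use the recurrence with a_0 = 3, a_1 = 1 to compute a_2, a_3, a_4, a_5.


Substitute y = sum_n a_n x^n.
(1 + 1 x^2) y'' contributes (n+2)(n+1) a_{n+2} + n(n-1) a_n at x^n.
-3 x y'(x) contributes -3 n a_n at x^n.
-y(x) contributes -1 a_n at x^n.
Matching x^n: (n+2)(n+1) a_{n+2} + (n(n-1) - 3 n - 1) a_n = 0.
Thus a_{n+2} = (-n(n-1) + 3 n + 1) / ((n+1)(n+2)) * a_n.

Check with a_0 = 3, a_1 = 1 (apply the recurrence for n = 0, 1, 2, 3): a_0 = 3, a_1 = 1, a_2 = 3/2, a_3 = 2/3, a_4 = 5/8, a_5 = 2/15.

a_(n+2) = (-n(n-1) + 3 n + 1) / ((n+1)(n+2)) * a_n; check: a_0 = 3, a_1 = 1, a_2 = 3/2, a_3 = 2/3, a_4 = 5/8, a_5 = 2/15


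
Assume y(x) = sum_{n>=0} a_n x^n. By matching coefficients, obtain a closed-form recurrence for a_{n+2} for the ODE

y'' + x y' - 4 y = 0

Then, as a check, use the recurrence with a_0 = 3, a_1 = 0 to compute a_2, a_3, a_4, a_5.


Substitute y = sum_n a_n x^n.
y''(x) has coefficient (n+2)(n+1) a_{n+2} at x^n;
x y'(x) has coefficient n a_n at x^n (shift);
-4 y(x) has coefficient -4 a_n at x^n.
Matching x^n: (n+2)(n+1) a_{n+2} + (n - 4) a_n = 0.
Thus a_{n+2} = (-n + 4) / ((n+1)(n+2)) * a_n.

Check with a_0 = 3, a_1 = 0 (apply the recurrence for n = 0, 1, 2, 3): a_0 = 3, a_1 = 0, a_2 = 6, a_3 = 0, a_4 = 1, a_5 = 0.

a_(n+2) = (-n + 4) / ((n+1)(n+2)) * a_n; check: a_0 = 3, a_1 = 0, a_2 = 6, a_3 = 0, a_4 = 1, a_5 = 0


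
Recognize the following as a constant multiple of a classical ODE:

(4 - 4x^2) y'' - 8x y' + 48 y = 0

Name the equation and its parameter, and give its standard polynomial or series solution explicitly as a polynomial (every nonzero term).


All three coefficients share the factor 4; dividing through by 4 gives  (1 - x^2) y'' - 2x y' + 12 y = 0.
This matches the Legendre equation (1 - x^2) y'' - 2x y' + n(n+1) y = 0 (note the -2x y' term) with n(n+1) = 12, so n = 3; the polynomial solution is P_3(x).
With y = sum_k a_k x^k, matching x^k gives (k+2)(k+1) a_{k+2} = [k(k+1) - n(n+1)] a_k = (k - 3)(k + 4) a_k. The right side vanishes at k = 3, so the series with the parity of 3 terminates at degree 3.
Standard normalization (P_n(1) = 1): leading coefficient (2n)!/(2^n (n!)^2) = 720/(8*36) = 5/2, so a_3 = 5/2. Work downward with a_k = (k+1)(k+2) a_{k+2} / ((k - 3)(k + 4)):
  a_1 = (2)(3)(5/2) / ((1 - 3)(1 + 4)) = 15/(-10) = -3/2
Hence P_3(x) = 5 x^3/2 - 3 x/2.

P_3(x); series = 5 x^3/2 - 3 x/2


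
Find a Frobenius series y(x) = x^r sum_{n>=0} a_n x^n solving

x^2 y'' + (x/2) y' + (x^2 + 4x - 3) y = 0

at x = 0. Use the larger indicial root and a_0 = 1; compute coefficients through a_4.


Write in Frobenius form y'' + (p(x)/x) y' + (q(x)/x^2) y = 0:
  p(x) = 1/2,  q(x) = x^2 + 4x - 3.
Indicial equation: r(r-1) + (1/2) r + (-3) = 0 -> roots r_1 = 2, r_2 = -3/2.
Take r = r_1 = 2. Let y(x) = x^r sum_{n>=0} a_n x^n with a_0 = 1.
Substitute y = x^r sum a_n x^n and match x^{r+n}. The recurrence is
  D(n) a_n + 4 a_{n-1} + 1 a_{n-2} = 0,  where D(n) = (r+n)(r+n-1) + (1/2)(r+n) + (-3).
  a_n = [-4 a_{n-1} - 1 a_{n-2}] / D(n).
Since the indicial polynomial factors as (r - r_1)(r - r_2), D(n) = (r_1 + n - r_1)(r_1 + n - r_2) = n(n + 7/2).
Evaluating step by step (a_0 = 1):
  n = 1: D(1) = 1(1 + 7/2) = 9/2; numerator = -4(1) = -4; a_1 = (-4)/(9/2) = -8/9
  n = 2: D(2) = 2(2 + 7/2) = 11; numerator = -4(-8/9) - 1(1) = 23/9; a_2 = (23/9)/(11) = 23/99
  n = 3: D(3) = 3(3 + 7/2) = 39/2; numerator = -4(23/99) - 1(-8/9) = -4/99; a_3 = (-4/99)/(39/2) = -8/3861
  n = 4: D(4) = 4(4 + 7/2) = 30; numerator = -4(-8/3861) - 1(23/99) = -865/3861; a_4 = (-865/3861)/(30) = -173/23166

r = 2; a_0 = 1; a_1 = -8/9; a_2 = 23/99; a_3 = -8/3861; a_4 = -173/23166


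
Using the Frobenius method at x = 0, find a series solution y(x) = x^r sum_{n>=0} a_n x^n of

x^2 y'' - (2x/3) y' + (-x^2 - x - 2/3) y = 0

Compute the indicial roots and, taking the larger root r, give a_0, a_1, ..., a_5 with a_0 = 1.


Write in Frobenius form y'' + (p(x)/x) y' + (q(x)/x^2) y = 0:
  p(x) = -2/3,  q(x) = -x^2 - x - 2/3.
Indicial equation: r(r-1) + (-2/3) r + (-2/3) = 0 -> roots r_1 = 2, r_2 = -1/3.
Take r = r_1 = 2. Let y(x) = x^r sum_{n>=0} a_n x^n with a_0 = 1.
Substitute y = x^r sum a_n x^n and match x^{r+n}. The recurrence is
  D(n) a_n - 1 a_{n-1} - 1 a_{n-2} = 0,  where D(n) = (r+n)(r+n-1) + (-2/3)(r+n) + (-2/3).
  a_n = [1 a_{n-1} + 1 a_{n-2}] / D(n).
Since the indicial polynomial factors as (r - r_1)(r - r_2), D(n) = (r_1 + n - r_1)(r_1 + n - r_2) = n(n + 7/3).
Evaluating step by step (a_0 = 1):
  n = 1: D(1) = 1(1 + 7/3) = 10/3; numerator = 1(1) = 1; a_1 = (1)/(10/3) = 3/10
  n = 2: D(2) = 2(2 + 7/3) = 26/3; numerator = 1(3/10) + 1(1) = 13/10; a_2 = (13/10)/(26/3) = 3/20
  n = 3: D(3) = 3(3 + 7/3) = 16; numerator = 1(3/20) + 1(3/10) = 9/20; a_3 = (9/20)/(16) = 9/320
  n = 4: D(4) = 4(4 + 7/3) = 76/3; numerator = 1(9/320) + 1(3/20) = 57/320; a_4 = (57/320)/(76/3) = 9/1280
  n = 5: D(5) = 5(5 + 7/3) = 110/3; numerator = 1(9/1280) + 1(9/320) = 9/256; a_5 = (9/256)/(110/3) = 27/28160

r = 2; a_0 = 1; a_1 = 3/10; a_2 = 3/20; a_3 = 9/320; a_4 = 9/1280; a_5 = 27/28160


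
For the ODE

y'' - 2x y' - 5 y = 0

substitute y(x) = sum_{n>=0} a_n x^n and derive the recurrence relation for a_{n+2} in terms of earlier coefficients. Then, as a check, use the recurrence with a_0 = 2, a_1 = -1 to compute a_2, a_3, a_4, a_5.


Substitute y = sum_n a_n x^n.
y''(x) has coefficient (n+2)(n+1) a_{n+2} at x^n;
-2 x y'(x) has coefficient -2 n a_n at x^n (shift);
-5 y(x) has coefficient -5 a_n at x^n.
Matching x^n: (n+2)(n+1) a_{n+2} + (-2n - 5) a_n = 0.
Thus a_{n+2} = (2n + 5) / ((n+1)(n+2)) * a_n.

Check with a_0 = 2, a_1 = -1 (apply the recurrence for n = 0, 1, 2, 3): a_0 = 2, a_1 = -1, a_2 = 5, a_3 = -7/6, a_4 = 15/4, a_5 = -77/120.

a_(n+2) = (2n + 5) / ((n+1)(n+2)) * a_n; check: a_0 = 2, a_1 = -1, a_2 = 5, a_3 = -7/6, a_4 = 15/4, a_5 = -77/120


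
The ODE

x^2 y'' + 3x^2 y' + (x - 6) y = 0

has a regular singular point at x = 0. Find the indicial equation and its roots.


Divide by x^2 to reach normal form y'' + P_1(x) y' + P_2(x) y = 0 with P_1(x) = 3 and P_2(x) = 1/x - 6/x^2.
x = 0 is a singular point because the y-coefficient 1/x - 6/x^2 has a pole at x = 0.
It is a regular singular point because x P_1(x) = p(x) = 3x and x^2 P_2(x) = q(x) = x - 6 are polynomials, hence analytic at x = 0.
p(0) = 0,  q(0) = -6.
Indicial equation: r(r-1) + p(0) r + q(0) = 0, i.e. r^2 + (p(0) - 1) r + q(0) = 0, i.e. r^2 - 1 r - 6 = 0.
Discriminant: (-1)^2 - 4(-6) = 25, so r = (1 ± 5)/2.
Solving: r_1 = 3, r_2 = -2.

indicial: r^2 - 1 r - 6 = 0; roots r_1 = 3, r_2 = -2


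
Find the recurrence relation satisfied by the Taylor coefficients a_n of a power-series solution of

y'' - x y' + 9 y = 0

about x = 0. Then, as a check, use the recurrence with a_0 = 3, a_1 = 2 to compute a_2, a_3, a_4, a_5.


Substitute y = sum_n a_n x^n.
y''(x) has coefficient (n+2)(n+1) a_{n+2} at x^n;
-x y'(x) has coefficient -n a_n at x^n (shift);
9 y(x) has coefficient 9 a_n at x^n.
Matching x^n: (n+2)(n+1) a_{n+2} + (-n + 9) a_n = 0.
Thus a_{n+2} = (n - 9) / ((n+1)(n+2)) * a_n.

Check with a_0 = 3, a_1 = 2 (apply the recurrence for n = 0, 1, 2, 3): a_0 = 3, a_1 = 2, a_2 = -27/2, a_3 = -8/3, a_4 = 63/8, a_5 = 4/5.

a_(n+2) = (n - 9) / ((n+1)(n+2)) * a_n; check: a_0 = 3, a_1 = 2, a_2 = -27/2, a_3 = -8/3, a_4 = 63/8, a_5 = 4/5


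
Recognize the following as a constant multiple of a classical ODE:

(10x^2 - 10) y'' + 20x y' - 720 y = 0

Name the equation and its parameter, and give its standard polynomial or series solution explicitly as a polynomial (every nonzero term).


All three coefficients share the factor -10; dividing through by -10 gives  (1 - x^2) y'' - 2x y' + 72 y = 0.
This matches the Legendre equation (1 - x^2) y'' - 2x y' + n(n+1) y = 0 (note the -2x y' term) with n(n+1) = 72, so n = 8; the polynomial solution is P_8(x).
With y = sum_k a_k x^k, matching x^k gives (k+2)(k+1) a_{k+2} = [k(k+1) - n(n+1)] a_k = (k - 8)(k + 9) a_k. The right side vanishes at k = 8, so the series with the parity of 8 terminates at degree 8.
Standard normalization (P_n(1) = 1): leading coefficient (2n)!/(2^n (n!)^2) = 20922789888000/(256*1625702400) = 6435/128, so a_8 = 6435/128. Work downward with a_k = (k+1)(k+2) a_{k+2} / ((k - 8)(k + 9)):
  a_6 = (7)(8)(6435/128) / ((6 - 8)(6 + 9)) = (45045/16)/(-30) = -3003/32
  a_4 = (5)(6)(-3003/32) / ((4 - 8)(4 + 9)) = (-45045/16)/(-52) = 3465/64
  a_2 = (3)(4)(3465/64) / ((2 - 8)(2 + 9)) = (10395/16)/(-66) = -315/32
  a_0 = (1)(2)(-315/32) / ((0 - 8)(0 + 9)) = (-315/16)/(-72) = 35/128
Hence P_8(x) = 6435 x^8/128 - 3003 x^6/32 + 3465 x^4/64 - 315 x^2/32 + 35/128.

P_8(x); series = 6435 x^8/128 - 3003 x^6/32 + 3465 x^4/64 - 315 x^2/32 + 35/128


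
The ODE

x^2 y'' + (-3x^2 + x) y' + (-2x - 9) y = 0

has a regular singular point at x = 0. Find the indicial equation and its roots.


Divide by x^2 to reach normal form y'' + P_1(x) y' + P_2(x) y = 0 with P_1(x) = -3 + 1/x and P_2(x) = -2/x - 9/x^2.
x = 0 is a singular point because the y'-coefficient -3 + 1/x has a pole at x = 0 and the y-coefficient -2/x - 9/x^2 has a pole at x = 0.
It is a regular singular point because x P_1(x) = p(x) = 1 - 3x and x^2 P_2(x) = q(x) = -2x - 9 are polynomials, hence analytic at x = 0.
p(0) = 1,  q(0) = -9.
Indicial equation: r(r-1) + p(0) r + q(0) = 0, i.e. r^2 + (p(0) - 1) r + q(0) = 0, i.e. r^2 - 9 = 0.
Discriminant: (0)^2 - 4(-9) = 36, so r = (0 ± 6)/2.
Solving: r_1 = 3, r_2 = -3.

indicial: r^2 - 9 = 0; roots r_1 = 3, r_2 = -3


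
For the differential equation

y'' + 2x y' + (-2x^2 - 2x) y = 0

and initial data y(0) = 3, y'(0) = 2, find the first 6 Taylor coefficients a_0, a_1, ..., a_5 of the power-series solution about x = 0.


Ansatz: y(x) = sum_{n>=0} a_n x^n, so y'(x) = sum_{n>=1} n a_n x^(n-1) and y''(x) = sum_{n>=2} n(n-1) a_n x^(n-2).
Substitute into P(x) y'' + Q(x) y' + R(x) y = 0 with P(x) = 1, Q(x) = 2x, R(x) = -2x^2 - 2x, and match powers of x.
Initial conditions: a_0 = 3, a_1 = 2.
Setting the coefficient of each power of x to zero and solving order by order (substituting the coefficients already found):
  x^0: 2 a_2 = 0  ->  a_2 = 0
  x^1: 6 a_3 + 2 a_1 - 2 a_0 = 0  ->  6 a_3 = -2 a_1 + 2 a_0 = 2  ->  a_3 = 1/3
  x^2: 12 a_4 + 4 a_2 - 2 a_1 - 2 a_0 = 0  ->  12 a_4 = -4 a_2 + 2 a_1 + 2 a_0 = 10  ->  a_4 = 5/6
  x^3: 20 a_5 + 6 a_3 - 2 a_2 - 2 a_1 = 0  ->  20 a_5 = -6 a_3 + 2 a_2 + 2 a_1 = 2  ->  a_5 = 1/10
Truncated series: y(x) = 3 + 2 x + (1/3) x^3 + (5/6) x^4 + (1/10) x^5 + O(x^6).

a_0 = 3; a_1 = 2; a_2 = 0; a_3 = 1/3; a_4 = 5/6; a_5 = 1/10


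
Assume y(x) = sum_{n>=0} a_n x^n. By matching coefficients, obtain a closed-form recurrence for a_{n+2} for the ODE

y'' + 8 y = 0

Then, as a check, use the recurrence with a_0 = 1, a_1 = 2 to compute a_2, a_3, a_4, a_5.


Substitute y = sum_n a_n x^n into y'' + (const) y = 0.
y''(x) = sum_{n>=0} (n+2)(n+1) a_{n+2} x^n.
The ODE becomes sum_n [(n+2)(n+1) a_{n+2} + 8 a_n] x^n = 0.
Setting each coefficient to zero gives the recurrence:
  (n+2)(n+1) a_{n+2} + 8 a_n = 0,
  a_{n+2} = -8 / ((n+1)(n+2)) a_n.

Check with a_0 = 1, a_1 = 2 (apply the recurrence for n = 0, 1, 2, 3): a_0 = 1, a_1 = 2, a_2 = -4, a_3 = -8/3, a_4 = 8/3, a_5 = 16/15.

a_{n+2} = -8/((n+1)(n+2)) * a_n; check: a_0 = 1, a_1 = 2, a_2 = -4, a_3 = -8/3, a_4 = 8/3, a_5 = 16/15


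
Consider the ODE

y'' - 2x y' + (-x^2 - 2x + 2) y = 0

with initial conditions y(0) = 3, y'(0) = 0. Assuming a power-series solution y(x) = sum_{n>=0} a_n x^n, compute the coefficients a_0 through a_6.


Ansatz: y(x) = sum_{n>=0} a_n x^n, so y'(x) = sum_{n>=1} n a_n x^(n-1) and y''(x) = sum_{n>=2} n(n-1) a_n x^(n-2).
Substitute into P(x) y'' + Q(x) y' + R(x) y = 0 with P(x) = 1, Q(x) = -2x, R(x) = -x^2 - 2x + 2, and match powers of x.
Initial conditions: a_0 = 3, a_1 = 0.
Setting the coefficient of each power of x to zero and solving order by order (substituting the coefficients already found):
  x^0: 2 a_2 + 2 a_0 = 0  ->  2 a_2 = -2 a_0 = -6  ->  a_2 = -3
  x^1: 6 a_3 - 2 a_0 = 0  ->  6 a_3 = 2 a_0 = 6  ->  a_3 = 1
  x^2: 12 a_4 - 2 a_2 - 2 a_1 - a_0 = 0  ->  12 a_4 = 2 a_2 + 2 a_1 + a_0 = -3  ->  a_4 = -1/4
  x^3: 20 a_5 - 4 a_3 - 2 a_2 - a_1 = 0  ->  20 a_5 = 4 a_3 + 2 a_2 + a_1 = -2  ->  a_5 = -1/10
  x^4: 30 a_6 - 6 a_4 - 2 a_3 - a_2 = 0  ->  30 a_6 = 6 a_4 + 2 a_3 + a_2 = -5/2  ->  a_6 = -1/12
Truncated series: y(x) = 3 - 3 x^2 + x^3 - (1/4) x^4 - (1/10) x^5 - (1/12) x^6 + O(x^7).

a_0 = 3; a_1 = 0; a_2 = -3; a_3 = 1; a_4 = -1/4; a_5 = -1/10; a_6 = -1/12


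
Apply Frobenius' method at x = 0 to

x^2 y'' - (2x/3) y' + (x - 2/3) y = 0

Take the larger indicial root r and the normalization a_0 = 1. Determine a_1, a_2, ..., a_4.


Write in Frobenius form y'' + (p(x)/x) y' + (q(x)/x^2) y = 0:
  p(x) = -2/3,  q(x) = x - 2/3.
Indicial equation: r(r-1) + (-2/3) r + (-2/3) = 0 -> roots r_1 = 2, r_2 = -1/3.
Take r = r_1 = 2. Let y(x) = x^r sum_{n>=0} a_n x^n with a_0 = 1.
Substitute y = x^r sum a_n x^n and match x^{r+n}. The recurrence is
  D(n) a_n + 1 a_{n-1} = 0,  where D(n) = (r+n)(r+n-1) + (-2/3)(r+n) + (-2/3).
  a_n = -1 / D(n) * a_{n-1}.
Since the indicial polynomial factors as (r - r_1)(r - r_2), D(n) = (r_1 + n - r_1)(r_1 + n - r_2) = n(n + 7/3).
Evaluating step by step (a_0 = 1):
  n = 1: D(1) = 1(1 + 7/3) = 10/3; numerator = -1(1) = -1; a_1 = (-1)/(10/3) = -3/10
  n = 2: D(2) = 2(2 + 7/3) = 26/3; numerator = -1(-3/10) = 3/10; a_2 = (3/10)/(26/3) = 9/260
  n = 3: D(3) = 3(3 + 7/3) = 16; numerator = -1(9/260) = -9/260; a_3 = (-9/260)/(16) = -9/4160
  n = 4: D(4) = 4(4 + 7/3) = 76/3; numerator = -1(-9/4160) = 9/4160; a_4 = (9/4160)/(76/3) = 27/316160

r = 2; a_0 = 1; a_1 = -3/10; a_2 = 9/260; a_3 = -9/4160; a_4 = 27/316160


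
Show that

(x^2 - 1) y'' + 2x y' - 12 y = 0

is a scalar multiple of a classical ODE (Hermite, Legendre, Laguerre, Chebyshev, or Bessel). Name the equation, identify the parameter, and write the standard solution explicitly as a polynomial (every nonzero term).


All three coefficients share the factor -1; dividing through by -1 gives  (1 - x^2) y'' - 2x y' + 12 y = 0.
This matches the Legendre equation (1 - x^2) y'' - 2x y' + n(n+1) y = 0 (note the -2x y' term) with n(n+1) = 12, so n = 3; the polynomial solution is P_3(x).
With y = sum_k a_k x^k, matching x^k gives (k+2)(k+1) a_{k+2} = [k(k+1) - n(n+1)] a_k = (k - 3)(k + 4) a_k. The right side vanishes at k = 3, so the series with the parity of 3 terminates at degree 3.
Standard normalization (P_n(1) = 1): leading coefficient (2n)!/(2^n (n!)^2) = 720/(8*36) = 5/2, so a_3 = 5/2. Work downward with a_k = (k+1)(k+2) a_{k+2} / ((k - 3)(k + 4)):
  a_1 = (2)(3)(5/2) / ((1 - 3)(1 + 4)) = 15/(-10) = -3/2
Hence P_3(x) = 5 x^3/2 - 3 x/2.

P_3(x); series = 5 x^3/2 - 3 x/2


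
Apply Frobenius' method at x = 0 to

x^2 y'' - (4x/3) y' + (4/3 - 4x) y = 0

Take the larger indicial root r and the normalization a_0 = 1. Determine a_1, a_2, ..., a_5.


Write in Frobenius form y'' + (p(x)/x) y' + (q(x)/x^2) y = 0:
  p(x) = -4/3,  q(x) = 4/3 - 4x.
Indicial equation: r(r-1) + (-4/3) r + (4/3) = 0 -> roots r_1 = 4/3, r_2 = 1.
Take r = r_1 = 4/3. Let y(x) = x^r sum_{n>=0} a_n x^n with a_0 = 1.
Substitute y = x^r sum a_n x^n and match x^{r+n}. The recurrence is
  D(n) a_n - 4 a_{n-1} = 0,  where D(n) = (r+n)(r+n-1) + (-4/3)(r+n) + (4/3).
  a_n = 4 / D(n) * a_{n-1}.
Since the indicial polynomial factors as (r - r_1)(r - r_2), D(n) = (r_1 + n - r_1)(r_1 + n - r_2) = n(n + 1/3).
Evaluating step by step (a_0 = 1):
  n = 1: D(1) = 1(1 + 1/3) = 4/3; numerator = 4(1) = 4; a_1 = (4)/(4/3) = 3
  n = 2: D(2) = 2(2 + 1/3) = 14/3; numerator = 4(3) = 12; a_2 = (12)/(14/3) = 18/7
  n = 3: D(3) = 3(3 + 1/3) = 10; numerator = 4(18/7) = 72/7; a_3 = (72/7)/(10) = 36/35
  n = 4: D(4) = 4(4 + 1/3) = 52/3; numerator = 4(36/35) = 144/35; a_4 = (144/35)/(52/3) = 108/455
  n = 5: D(5) = 5(5 + 1/3) = 80/3; numerator = 4(108/455) = 432/455; a_5 = (432/455)/(80/3) = 81/2275

r = 4/3; a_0 = 1; a_1 = 3; a_2 = 18/7; a_3 = 36/35; a_4 = 108/455; a_5 = 81/2275


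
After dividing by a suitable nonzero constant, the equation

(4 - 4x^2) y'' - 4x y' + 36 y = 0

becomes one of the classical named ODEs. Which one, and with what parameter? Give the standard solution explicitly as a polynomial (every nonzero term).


All three coefficients share the factor 4; dividing through by 4 gives  (1 - x^2) y'' - x y' + 9 y = 0.
This matches the Chebyshev equation (1 - x^2) y'' - x y' + n^2 y = 0 (note the -x y' term, not -2x y') with n^2 = 9, so n = 3; the polynomial solution is T_3(x).
With y = sum_k a_k x^k, matching x^k gives (k+2)(k+1) a_{k+2} = (k^2 - n^2) a_k = (k - 3)(k + 3) a_k. The right side vanishes at k = 3, so the series with the parity of 3 terminates at degree 3.
Standard normalization: leading coefficient of T_n is 2^(n-1), so a_3 = 2^2 = 4. Work downward with a_k = (k+1)(k+2) a_{k+2} / ((k - 3)(k + 3)):
  a_1 = (2)(3)(4) / ((1 - 3)(1 + 3)) = 24/(-8) = -3
Hence T_3(x) = 4 x^3 - 3 x.

T_3(x); series = 4 x^3 - 3 x


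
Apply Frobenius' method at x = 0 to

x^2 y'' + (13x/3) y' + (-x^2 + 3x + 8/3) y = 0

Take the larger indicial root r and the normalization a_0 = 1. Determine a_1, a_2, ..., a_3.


Write in Frobenius form y'' + (p(x)/x) y' + (q(x)/x^2) y = 0:
  p(x) = 13/3,  q(x) = -x^2 + 3x + 8/3.
Indicial equation: r(r-1) + (13/3) r + (8/3) = 0 -> roots r_1 = -4/3, r_2 = -2.
Take r = r_1 = -4/3. Let y(x) = x^r sum_{n>=0} a_n x^n with a_0 = 1.
Substitute y = x^r sum a_n x^n and match x^{r+n}. The recurrence is
  D(n) a_n + 3 a_{n-1} - 1 a_{n-2} = 0,  where D(n) = (r+n)(r+n-1) + (13/3)(r+n) + (8/3).
  a_n = [-3 a_{n-1} + 1 a_{n-2}] / D(n).
Since the indicial polynomial factors as (r - r_1)(r - r_2), D(n) = (r_1 + n - r_1)(r_1 + n - r_2) = n(n + 2/3).
Evaluating step by step (a_0 = 1):
  n = 1: D(1) = 1(1 + 2/3) = 5/3; numerator = -3(1) = -3; a_1 = (-3)/(5/3) = -9/5
  n = 2: D(2) = 2(2 + 2/3) = 16/3; numerator = -3(-9/5) + 1(1) = 32/5; a_2 = (32/5)/(16/3) = 6/5
  n = 3: D(3) = 3(3 + 2/3) = 11; numerator = -3(6/5) + 1(-9/5) = -27/5; a_3 = (-27/5)/(11) = -27/55

r = -4/3; a_0 = 1; a_1 = -9/5; a_2 = 6/5; a_3 = -27/55


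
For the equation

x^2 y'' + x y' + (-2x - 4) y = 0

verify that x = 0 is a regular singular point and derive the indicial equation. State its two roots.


Divide by x^2 to reach normal form y'' + P_1(x) y' + P_2(x) y = 0 with P_1(x) = 1/x and P_2(x) = -2/x - 4/x^2.
x = 0 is a singular point because the y'-coefficient 1/x has a pole at x = 0 and the y-coefficient -2/x - 4/x^2 has a pole at x = 0.
It is a regular singular point because x P_1(x) = p(x) = 1 and x^2 P_2(x) = q(x) = -2x - 4 are polynomials, hence analytic at x = 0.
p(0) = 1,  q(0) = -4.
Indicial equation: r(r-1) + p(0) r + q(0) = 0, i.e. r^2 + (p(0) - 1) r + q(0) = 0, i.e. r^2 - 4 = 0.
Discriminant: (0)^2 - 4(-4) = 16, so r = (0 ± 4)/2.
Solving: r_1 = 2, r_2 = -2.

indicial: r^2 - 4 = 0; roots r_1 = 2, r_2 = -2


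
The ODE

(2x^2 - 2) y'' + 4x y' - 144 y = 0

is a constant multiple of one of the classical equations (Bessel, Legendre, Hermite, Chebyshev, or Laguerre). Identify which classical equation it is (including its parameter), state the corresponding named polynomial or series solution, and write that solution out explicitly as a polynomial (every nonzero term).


All three coefficients share the factor -2; dividing through by -2 gives  (1 - x^2) y'' - 2x y' + 72 y = 0.
This matches the Legendre equation (1 - x^2) y'' - 2x y' + n(n+1) y = 0 (note the -2x y' term) with n(n+1) = 72, so n = 8; the polynomial solution is P_8(x).
With y = sum_k a_k x^k, matching x^k gives (k+2)(k+1) a_{k+2} = [k(k+1) - n(n+1)] a_k = (k - 8)(k + 9) a_k. The right side vanishes at k = 8, so the series with the parity of 8 terminates at degree 8.
Standard normalization (P_n(1) = 1): leading coefficient (2n)!/(2^n (n!)^2) = 20922789888000/(256*1625702400) = 6435/128, so a_8 = 6435/128. Work downward with a_k = (k+1)(k+2) a_{k+2} / ((k - 8)(k + 9)):
  a_6 = (7)(8)(6435/128) / ((6 - 8)(6 + 9)) = (45045/16)/(-30) = -3003/32
  a_4 = (5)(6)(-3003/32) / ((4 - 8)(4 + 9)) = (-45045/16)/(-52) = 3465/64
  a_2 = (3)(4)(3465/64) / ((2 - 8)(2 + 9)) = (10395/16)/(-66) = -315/32
  a_0 = (1)(2)(-315/32) / ((0 - 8)(0 + 9)) = (-315/16)/(-72) = 35/128
Hence P_8(x) = 6435 x^8/128 - 3003 x^6/32 + 3465 x^4/64 - 315 x^2/32 + 35/128.

P_8(x); series = 6435 x^8/128 - 3003 x^6/32 + 3465 x^4/64 - 315 x^2/32 + 35/128


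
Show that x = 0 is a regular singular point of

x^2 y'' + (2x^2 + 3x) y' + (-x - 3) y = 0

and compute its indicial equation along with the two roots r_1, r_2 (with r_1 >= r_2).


Divide by x^2 to reach normal form y'' + P_1(x) y' + P_2(x) y = 0 with P_1(x) = 2 + 3/x and P_2(x) = -1/x - 3/x^2.
x = 0 is a singular point because the y'-coefficient 2 + 3/x has a pole at x = 0 and the y-coefficient -1/x - 3/x^2 has a pole at x = 0.
It is a regular singular point because x P_1(x) = p(x) = 2x + 3 and x^2 P_2(x) = q(x) = -x - 3 are polynomials, hence analytic at x = 0.
p(0) = 3,  q(0) = -3.
Indicial equation: r(r-1) + p(0) r + q(0) = 0, i.e. r^2 + (p(0) - 1) r + q(0) = 0, i.e. r^2 + 2 r - 3 = 0.
Discriminant: (2)^2 - 4(-3) = 16, so r = (-2 ± 4)/2.
Solving: r_1 = 1, r_2 = -3.

indicial: r^2 + 2 r - 3 = 0; roots r_1 = 1, r_2 = -3


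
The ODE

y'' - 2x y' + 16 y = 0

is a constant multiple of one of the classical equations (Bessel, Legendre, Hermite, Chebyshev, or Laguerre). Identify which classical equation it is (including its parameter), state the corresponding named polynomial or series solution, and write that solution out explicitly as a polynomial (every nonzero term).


The equation is already in a standard form:  y'' - 2x y' + 16 y = 0.
This matches the Hermite equation y'' - 2x y' + 2n y = 0 with 2n = 16, so n = 8; the polynomial solution is H_8(x).
With y = sum_k a_k x^k, matching x^k gives (k+2)(k+1) a_{k+2} = 2(k - n) a_k = 2(k - 8) a_k. The right side vanishes at k = 8, so the series with the parity of 8 terminates at degree 8.
Standard normalization: leading coefficient of H_n is 2^n, so a_8 = 2^8 = 256. Work downward with a_k = (k+1)(k+2) a_{k+2} / (2(k - n)):
  a_6 = (7)(8)(256) / (2(6 - 8)) = 14336/(-4) = -3584
  a_4 = (5)(6)(-3584) / (2(4 - 8)) = -107520/(-8) = 13440
  a_2 = (3)(4)(13440) / (2(2 - 8)) = 161280/(-12) = -13440
  a_0 = (1)(2)(-13440) / (2(0 - 8)) = -26880/(-16) = 1680
Hence H_8(x) = 256 x^8 - 3584 x^6 + 13440 x^4 - 13440 x^2 + 1680.

H_8(x); series = 256 x^8 - 3584 x^6 + 13440 x^4 - 13440 x^2 + 1680


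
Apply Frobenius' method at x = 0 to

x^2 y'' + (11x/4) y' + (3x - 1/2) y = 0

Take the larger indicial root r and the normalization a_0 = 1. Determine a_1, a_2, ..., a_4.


Write in Frobenius form y'' + (p(x)/x) y' + (q(x)/x^2) y = 0:
  p(x) = 11/4,  q(x) = 3x - 1/2.
Indicial equation: r(r-1) + (11/4) r + (-1/2) = 0 -> roots r_1 = 1/4, r_2 = -2.
Take r = r_1 = 1/4. Let y(x) = x^r sum_{n>=0} a_n x^n with a_0 = 1.
Substitute y = x^r sum a_n x^n and match x^{r+n}. The recurrence is
  D(n) a_n + 3 a_{n-1} = 0,  where D(n) = (r+n)(r+n-1) + (11/4)(r+n) + (-1/2).
  a_n = -3 / D(n) * a_{n-1}.
Since the indicial polynomial factors as (r - r_1)(r - r_2), D(n) = (r_1 + n - r_1)(r_1 + n - r_2) = n(n + 9/4).
Evaluating step by step (a_0 = 1):
  n = 1: D(1) = 1(1 + 9/4) = 13/4; numerator = -3(1) = -3; a_1 = (-3)/(13/4) = -12/13
  n = 2: D(2) = 2(2 + 9/4) = 17/2; numerator = -3(-12/13) = 36/13; a_2 = (36/13)/(17/2) = 72/221
  n = 3: D(3) = 3(3 + 9/4) = 63/4; numerator = -3(72/221) = -216/221; a_3 = (-216/221)/(63/4) = -96/1547
  n = 4: D(4) = 4(4 + 9/4) = 25; numerator = -3(-96/1547) = 288/1547; a_4 = (288/1547)/(25) = 288/38675

r = 1/4; a_0 = 1; a_1 = -12/13; a_2 = 72/221; a_3 = -96/1547; a_4 = 288/38675


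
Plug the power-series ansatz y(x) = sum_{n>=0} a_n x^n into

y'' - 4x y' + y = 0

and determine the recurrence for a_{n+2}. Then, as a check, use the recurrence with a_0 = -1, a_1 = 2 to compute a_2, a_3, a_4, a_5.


Substitute y = sum_n a_n x^n.
y''(x) has coefficient (n+2)(n+1) a_{n+2} at x^n;
-4 x y'(x) has coefficient -4 n a_n at x^n (shift);
y(x) has coefficient 1 a_n at x^n.
Matching x^n: (n+2)(n+1) a_{n+2} + (-4n + 1) a_n = 0.
Thus a_{n+2} = (4n - 1) / ((n+1)(n+2)) * a_n.

Check with a_0 = -1, a_1 = 2 (apply the recurrence for n = 0, 1, 2, 3): a_0 = -1, a_1 = 2, a_2 = 1/2, a_3 = 1, a_4 = 7/24, a_5 = 11/20.

a_(n+2) = (4n - 1) / ((n+1)(n+2)) * a_n; check: a_0 = -1, a_1 = 2, a_2 = 1/2, a_3 = 1, a_4 = 7/24, a_5 = 11/20


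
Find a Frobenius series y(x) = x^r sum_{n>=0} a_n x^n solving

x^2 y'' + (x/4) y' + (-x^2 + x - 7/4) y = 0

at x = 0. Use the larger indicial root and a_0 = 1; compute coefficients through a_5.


Write in Frobenius form y'' + (p(x)/x) y' + (q(x)/x^2) y = 0:
  p(x) = 1/4,  q(x) = -x^2 + x - 7/4.
Indicial equation: r(r-1) + (1/4) r + (-7/4) = 0 -> roots r_1 = 7/4, r_2 = -1.
Take r = r_1 = 7/4. Let y(x) = x^r sum_{n>=0} a_n x^n with a_0 = 1.
Substitute y = x^r sum a_n x^n and match x^{r+n}. The recurrence is
  D(n) a_n + 1 a_{n-1} - 1 a_{n-2} = 0,  where D(n) = (r+n)(r+n-1) + (1/4)(r+n) + (-7/4).
  a_n = [-1 a_{n-1} + 1 a_{n-2}] / D(n).
Since the indicial polynomial factors as (r - r_1)(r - r_2), D(n) = (r_1 + n - r_1)(r_1 + n - r_2) = n(n + 11/4).
Evaluating step by step (a_0 = 1):
  n = 1: D(1) = 1(1 + 11/4) = 15/4; numerator = -1(1) = -1; a_1 = (-1)/(15/4) = -4/15
  n = 2: D(2) = 2(2 + 11/4) = 19/2; numerator = -1(-4/15) + 1(1) = 19/15; a_2 = (19/15)/(19/2) = 2/15
  n = 3: D(3) = 3(3 + 11/4) = 69/4; numerator = -1(2/15) + 1(-4/15) = -2/5; a_3 = (-2/5)/(69/4) = -8/345
  n = 4: D(4) = 4(4 + 11/4) = 27; numerator = -1(-8/345) + 1(2/15) = 18/115; a_4 = (18/115)/(27) = 2/345
  n = 5: D(5) = 5(5 + 11/4) = 155/4; numerator = -1(2/345) + 1(-8/345) = -2/69; a_5 = (-2/69)/(155/4) = -8/10695

r = 7/4; a_0 = 1; a_1 = -4/15; a_2 = 2/15; a_3 = -8/345; a_4 = 2/345; a_5 = -8/10695


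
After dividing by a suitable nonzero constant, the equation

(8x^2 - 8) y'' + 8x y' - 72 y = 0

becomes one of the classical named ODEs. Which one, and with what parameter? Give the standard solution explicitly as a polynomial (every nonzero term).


All three coefficients share the factor -8; dividing through by -8 gives  (1 - x^2) y'' - x y' + 9 y = 0.
This matches the Chebyshev equation (1 - x^2) y'' - x y' + n^2 y = 0 (note the -x y' term, not -2x y') with n^2 = 9, so n = 3; the polynomial solution is T_3(x).
With y = sum_k a_k x^k, matching x^k gives (k+2)(k+1) a_{k+2} = (k^2 - n^2) a_k = (k - 3)(k + 3) a_k. The right side vanishes at k = 3, so the series with the parity of 3 terminates at degree 3.
Standard normalization: leading coefficient of T_n is 2^(n-1), so a_3 = 2^2 = 4. Work downward with a_k = (k+1)(k+2) a_{k+2} / ((k - 3)(k + 3)):
  a_1 = (2)(3)(4) / ((1 - 3)(1 + 3)) = 24/(-8) = -3
Hence T_3(x) = 4 x^3 - 3 x.

T_3(x); series = 4 x^3 - 3 x


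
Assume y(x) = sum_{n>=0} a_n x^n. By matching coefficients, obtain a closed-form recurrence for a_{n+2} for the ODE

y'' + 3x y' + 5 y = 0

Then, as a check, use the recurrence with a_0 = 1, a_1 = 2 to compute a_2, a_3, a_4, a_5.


Substitute y = sum_n a_n x^n.
y''(x) has coefficient (n+2)(n+1) a_{n+2} at x^n;
3 x y'(x) has coefficient 3 n a_n at x^n (shift);
5 y(x) has coefficient 5 a_n at x^n.
Matching x^n: (n+2)(n+1) a_{n+2} + (3n + 5) a_n = 0.
Thus a_{n+2} = (-3n - 5) / ((n+1)(n+2)) * a_n.

Check with a_0 = 1, a_1 = 2 (apply the recurrence for n = 0, 1, 2, 3): a_0 = 1, a_1 = 2, a_2 = -5/2, a_3 = -8/3, a_4 = 55/24, a_5 = 28/15.

a_(n+2) = (-3n - 5) / ((n+1)(n+2)) * a_n; check: a_0 = 1, a_1 = 2, a_2 = -5/2, a_3 = -8/3, a_4 = 55/24, a_5 = 28/15


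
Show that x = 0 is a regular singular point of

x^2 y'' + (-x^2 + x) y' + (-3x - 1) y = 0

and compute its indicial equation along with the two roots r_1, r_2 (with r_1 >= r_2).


Divide by x^2 to reach normal form y'' + P_1(x) y' + P_2(x) y = 0 with P_1(x) = -1 + 1/x and P_2(x) = -3/x - 1/x^2.
x = 0 is a singular point because the y'-coefficient -1 + 1/x has a pole at x = 0 and the y-coefficient -3/x - 1/x^2 has a pole at x = 0.
It is a regular singular point because x P_1(x) = p(x) = 1 - x and x^2 P_2(x) = q(x) = -3x - 1 are polynomials, hence analytic at x = 0.
p(0) = 1,  q(0) = -1.
Indicial equation: r(r-1) + p(0) r + q(0) = 0, i.e. r^2 + (p(0) - 1) r + q(0) = 0, i.e. r^2 - 1 = 0.
Discriminant: (0)^2 - 4(-1) = 4, so r = (0 ± 2)/2.
Solving: r_1 = 1, r_2 = -1.

indicial: r^2 - 1 = 0; roots r_1 = 1, r_2 = -1


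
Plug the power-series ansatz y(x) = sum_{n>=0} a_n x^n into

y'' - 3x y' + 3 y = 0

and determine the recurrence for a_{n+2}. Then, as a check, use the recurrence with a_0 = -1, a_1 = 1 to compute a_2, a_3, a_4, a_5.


Substitute y = sum_n a_n x^n.
y''(x) has coefficient (n+2)(n+1) a_{n+2} at x^n;
-3 x y'(x) has coefficient -3 n a_n at x^n (shift);
3 y(x) has coefficient 3 a_n at x^n.
Matching x^n: (n+2)(n+1) a_{n+2} + (-3n + 3) a_n = 0.
Thus a_{n+2} = (3n - 3) / ((n+1)(n+2)) * a_n.

Check with a_0 = -1, a_1 = 1 (apply the recurrence for n = 0, 1, 2, 3): a_0 = -1, a_1 = 1, a_2 = 3/2, a_3 = 0, a_4 = 3/8, a_5 = 0.

a_(n+2) = (3n - 3) / ((n+1)(n+2)) * a_n; check: a_0 = -1, a_1 = 1, a_2 = 3/2, a_3 = 0, a_4 = 3/8, a_5 = 0
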